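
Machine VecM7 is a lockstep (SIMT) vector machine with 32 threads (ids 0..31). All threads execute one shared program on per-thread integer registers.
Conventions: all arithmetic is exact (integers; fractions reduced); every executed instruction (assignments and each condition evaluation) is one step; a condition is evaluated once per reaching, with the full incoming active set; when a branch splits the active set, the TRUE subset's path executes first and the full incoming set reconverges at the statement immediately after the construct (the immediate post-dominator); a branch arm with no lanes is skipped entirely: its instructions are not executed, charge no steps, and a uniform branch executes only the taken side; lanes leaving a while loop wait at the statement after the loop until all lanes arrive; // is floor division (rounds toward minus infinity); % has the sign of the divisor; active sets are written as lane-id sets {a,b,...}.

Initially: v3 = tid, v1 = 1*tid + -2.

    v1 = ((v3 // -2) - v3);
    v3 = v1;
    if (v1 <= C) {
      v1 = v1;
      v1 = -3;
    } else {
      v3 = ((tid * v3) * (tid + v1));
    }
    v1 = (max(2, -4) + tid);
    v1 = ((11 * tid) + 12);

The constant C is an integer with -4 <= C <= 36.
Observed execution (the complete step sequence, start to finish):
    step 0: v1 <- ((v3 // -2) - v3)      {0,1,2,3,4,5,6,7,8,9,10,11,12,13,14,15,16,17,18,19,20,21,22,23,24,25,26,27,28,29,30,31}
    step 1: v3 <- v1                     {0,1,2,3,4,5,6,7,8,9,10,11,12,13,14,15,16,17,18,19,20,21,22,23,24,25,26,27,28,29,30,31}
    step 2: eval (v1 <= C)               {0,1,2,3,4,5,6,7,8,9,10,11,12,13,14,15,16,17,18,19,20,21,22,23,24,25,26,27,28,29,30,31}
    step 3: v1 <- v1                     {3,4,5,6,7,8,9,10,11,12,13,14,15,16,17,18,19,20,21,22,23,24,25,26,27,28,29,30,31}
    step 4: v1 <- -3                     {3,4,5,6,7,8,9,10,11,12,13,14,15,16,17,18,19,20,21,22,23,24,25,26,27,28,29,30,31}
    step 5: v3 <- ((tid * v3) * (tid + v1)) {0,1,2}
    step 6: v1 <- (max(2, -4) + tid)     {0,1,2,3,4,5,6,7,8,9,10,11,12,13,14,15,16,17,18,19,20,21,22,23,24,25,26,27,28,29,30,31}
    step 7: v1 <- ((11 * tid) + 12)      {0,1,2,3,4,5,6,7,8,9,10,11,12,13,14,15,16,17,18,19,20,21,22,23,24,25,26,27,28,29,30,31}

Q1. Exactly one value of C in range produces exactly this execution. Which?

Answer: C = -4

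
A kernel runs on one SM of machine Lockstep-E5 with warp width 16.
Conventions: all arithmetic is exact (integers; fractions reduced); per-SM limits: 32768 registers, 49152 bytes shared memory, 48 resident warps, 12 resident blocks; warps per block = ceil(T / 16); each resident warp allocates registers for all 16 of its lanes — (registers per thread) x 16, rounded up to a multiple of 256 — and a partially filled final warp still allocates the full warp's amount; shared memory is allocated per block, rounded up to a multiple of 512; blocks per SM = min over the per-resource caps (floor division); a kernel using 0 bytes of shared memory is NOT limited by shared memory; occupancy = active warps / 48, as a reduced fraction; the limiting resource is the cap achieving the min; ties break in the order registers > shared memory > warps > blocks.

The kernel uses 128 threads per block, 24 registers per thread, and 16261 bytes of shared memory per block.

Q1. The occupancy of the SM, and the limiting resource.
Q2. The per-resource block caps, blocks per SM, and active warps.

Answer: occupancy 1/2, limited by shared memory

registers: 8 blocks
shared memory: 3 blocks
warps: 6 blocks
blocks: 12 blocks

Answer: 3 blocks, 24 active warps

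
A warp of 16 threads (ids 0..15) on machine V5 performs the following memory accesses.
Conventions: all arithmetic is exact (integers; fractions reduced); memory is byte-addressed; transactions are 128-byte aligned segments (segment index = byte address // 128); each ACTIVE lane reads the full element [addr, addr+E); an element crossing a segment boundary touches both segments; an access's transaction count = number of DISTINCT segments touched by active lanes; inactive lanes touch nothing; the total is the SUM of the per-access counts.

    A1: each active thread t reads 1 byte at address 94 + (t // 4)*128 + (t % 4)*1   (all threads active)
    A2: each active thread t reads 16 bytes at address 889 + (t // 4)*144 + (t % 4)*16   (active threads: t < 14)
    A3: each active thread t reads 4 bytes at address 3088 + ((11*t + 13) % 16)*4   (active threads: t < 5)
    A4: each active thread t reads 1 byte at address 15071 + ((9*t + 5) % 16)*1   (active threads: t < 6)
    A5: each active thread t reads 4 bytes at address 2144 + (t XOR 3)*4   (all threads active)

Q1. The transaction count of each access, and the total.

A1: 4 transactions
A2: 5 transactions
A3: 1 transaction
A4: 1 transaction
A5: 2 transactions

Answer: 4,5,1,1,2; total 13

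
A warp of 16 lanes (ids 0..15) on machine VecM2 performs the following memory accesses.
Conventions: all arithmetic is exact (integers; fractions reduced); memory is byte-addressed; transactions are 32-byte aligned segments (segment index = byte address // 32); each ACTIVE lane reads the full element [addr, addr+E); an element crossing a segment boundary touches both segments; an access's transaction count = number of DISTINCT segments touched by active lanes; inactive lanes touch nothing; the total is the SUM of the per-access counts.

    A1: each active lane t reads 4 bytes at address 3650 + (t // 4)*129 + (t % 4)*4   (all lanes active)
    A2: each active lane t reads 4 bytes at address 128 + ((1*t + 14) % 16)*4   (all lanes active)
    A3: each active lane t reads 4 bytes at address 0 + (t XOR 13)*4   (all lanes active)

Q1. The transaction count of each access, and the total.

A1: 4 transactions
A2: 2 transactions
A3: 2 transactions

Answer: 4,2,2; total 8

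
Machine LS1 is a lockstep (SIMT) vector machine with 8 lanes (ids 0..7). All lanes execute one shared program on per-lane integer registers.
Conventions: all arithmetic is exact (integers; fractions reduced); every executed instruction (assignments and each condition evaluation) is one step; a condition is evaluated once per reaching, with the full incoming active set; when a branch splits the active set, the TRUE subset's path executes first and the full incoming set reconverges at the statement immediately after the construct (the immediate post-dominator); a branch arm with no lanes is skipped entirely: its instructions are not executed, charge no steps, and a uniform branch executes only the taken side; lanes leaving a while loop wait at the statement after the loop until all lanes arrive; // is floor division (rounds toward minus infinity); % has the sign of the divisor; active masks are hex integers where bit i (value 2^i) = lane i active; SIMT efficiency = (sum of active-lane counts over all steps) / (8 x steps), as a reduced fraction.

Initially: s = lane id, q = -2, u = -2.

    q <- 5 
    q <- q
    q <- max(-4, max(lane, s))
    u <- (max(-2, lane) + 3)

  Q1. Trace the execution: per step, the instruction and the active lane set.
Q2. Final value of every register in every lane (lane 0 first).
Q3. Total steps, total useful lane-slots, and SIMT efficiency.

step 0: q <- 5                       0xff
step 1: q <- q                       0xff
step 2: q <- max(-4, max(lane, s))   0xff
step 3: u <- (max(-2, lane) + 3)     0xff

Answer: 4 steps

s: 0,1,2,3,4,5,6,7
q: 0,1,2,3,4,5,6,7
u: 3,4,5,6,7,8,9,10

steps = 4; useful = 32; efficiency = 32/32 = 1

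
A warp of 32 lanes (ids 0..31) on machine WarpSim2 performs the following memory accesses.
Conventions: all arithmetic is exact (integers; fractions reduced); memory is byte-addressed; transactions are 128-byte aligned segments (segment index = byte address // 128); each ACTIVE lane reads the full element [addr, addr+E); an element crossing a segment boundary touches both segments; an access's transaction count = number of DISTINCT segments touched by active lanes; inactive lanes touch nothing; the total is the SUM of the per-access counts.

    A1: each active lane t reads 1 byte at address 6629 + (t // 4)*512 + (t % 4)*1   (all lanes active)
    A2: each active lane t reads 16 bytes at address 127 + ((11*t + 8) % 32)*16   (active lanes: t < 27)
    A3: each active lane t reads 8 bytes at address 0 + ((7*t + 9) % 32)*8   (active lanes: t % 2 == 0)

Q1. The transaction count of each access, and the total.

A1: 8 transactions
A2: 5 transactions
A3: 2 transactions

Answer: 8,5,2; total 15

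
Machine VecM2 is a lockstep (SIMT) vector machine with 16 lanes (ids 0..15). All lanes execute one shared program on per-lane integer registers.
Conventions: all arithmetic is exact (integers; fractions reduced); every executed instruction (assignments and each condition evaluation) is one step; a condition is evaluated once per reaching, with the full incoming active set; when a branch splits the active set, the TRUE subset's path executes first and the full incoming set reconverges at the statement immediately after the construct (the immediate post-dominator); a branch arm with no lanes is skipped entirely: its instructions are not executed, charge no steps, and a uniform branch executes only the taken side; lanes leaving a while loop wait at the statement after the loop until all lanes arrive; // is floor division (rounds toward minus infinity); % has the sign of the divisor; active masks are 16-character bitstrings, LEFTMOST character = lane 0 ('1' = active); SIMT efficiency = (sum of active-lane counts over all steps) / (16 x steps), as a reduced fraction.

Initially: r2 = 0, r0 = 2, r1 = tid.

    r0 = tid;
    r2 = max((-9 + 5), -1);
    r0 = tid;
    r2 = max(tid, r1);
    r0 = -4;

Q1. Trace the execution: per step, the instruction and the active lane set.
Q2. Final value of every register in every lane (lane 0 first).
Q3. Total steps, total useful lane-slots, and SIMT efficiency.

step 0: r0 <- tid                    1111111111111111
step 1: r2 <- max((-9 + 5), -1)      1111111111111111
step 2: r0 <- tid                    1111111111111111
step 3: r2 <- max(tid, r1)           1111111111111111
step 4: r0 <- -4                     1111111111111111

Answer: 5 steps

r2: 0,1,2,3,4,5,6,7,8,9,10,11,12,13,14,15
r0: -4,-4,-4,-4,-4,-4,-4,-4,-4,-4,-4,-4,-4,-4,-4,-4
r1: 0,1,2,3,4,5,6,7,8,9,10,11,12,13,14,15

steps = 5; useful = 80; efficiency = 80/80 = 1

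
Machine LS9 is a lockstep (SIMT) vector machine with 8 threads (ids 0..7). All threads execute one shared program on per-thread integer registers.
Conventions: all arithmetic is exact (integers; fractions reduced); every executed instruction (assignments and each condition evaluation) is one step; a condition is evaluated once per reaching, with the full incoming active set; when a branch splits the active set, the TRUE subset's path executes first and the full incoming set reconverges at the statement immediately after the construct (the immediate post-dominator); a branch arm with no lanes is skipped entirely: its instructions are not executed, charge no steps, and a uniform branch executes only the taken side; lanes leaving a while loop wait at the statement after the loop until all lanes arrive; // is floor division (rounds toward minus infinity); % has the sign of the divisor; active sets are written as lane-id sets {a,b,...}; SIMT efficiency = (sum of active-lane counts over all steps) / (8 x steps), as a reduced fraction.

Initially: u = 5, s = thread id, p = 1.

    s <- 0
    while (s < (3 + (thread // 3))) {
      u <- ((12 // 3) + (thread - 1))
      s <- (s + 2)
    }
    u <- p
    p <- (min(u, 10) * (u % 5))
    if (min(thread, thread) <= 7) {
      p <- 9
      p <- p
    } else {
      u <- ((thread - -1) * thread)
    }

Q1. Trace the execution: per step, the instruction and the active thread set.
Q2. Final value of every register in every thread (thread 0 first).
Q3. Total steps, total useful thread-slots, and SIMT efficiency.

step 0: s <- 0                       {0,1,2,3,4,5,6,7}
step 1: eval (s < (3 + (thread // 3))) {0,1,2,3,4,5,6,7}
step 2: u <- ((12 // 3) + (thread - 1)) {0,1,2,3,4,5,6,7}
step 3: s <- (s + 2)                 {0,1,2,3,4,5,6,7}
step 4: eval (s < (3 + (thread // 3))) {0,1,2,3,4,5,6,7}
step 5: u <- ((12 // 3) + (thread - 1)) {0,1,2,3,4,5,6,7}
step 6: s <- (s + 2)                 {0,1,2,3,4,5,6,7}
step 7: eval (s < (3 + (thread // 3))) {0,1,2,3,4,5,6,7}
step 8: u <- ((12 // 3) + (thread - 1)) {6,7}
step 9: s <- (s + 2)                 {6,7}
step 10: eval (s < (3 + (thread // 3))) {6,7}
step 11: u <- p                       {0,1,2,3,4,5,6,7}
step 12: p <- (min(u, 10) * (u % 5))  {0,1,2,3,4,5,6,7}
step 13: eval (min(thread, thread) <= 7) {0,1,2,3,4,5,6,7}
step 14: p <- 9                       {0,1,2,3,4,5,6,7}
step 15: p <- p                       {0,1,2,3,4,5,6,7}

Answer: 16 steps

u: 1,1,1,1,1,1,1,1
s: 4,4,4,4,4,4,6,6
p: 9,9,9,9,9,9,9,9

steps = 16; useful = 110; efficiency = 110/128 = 55/64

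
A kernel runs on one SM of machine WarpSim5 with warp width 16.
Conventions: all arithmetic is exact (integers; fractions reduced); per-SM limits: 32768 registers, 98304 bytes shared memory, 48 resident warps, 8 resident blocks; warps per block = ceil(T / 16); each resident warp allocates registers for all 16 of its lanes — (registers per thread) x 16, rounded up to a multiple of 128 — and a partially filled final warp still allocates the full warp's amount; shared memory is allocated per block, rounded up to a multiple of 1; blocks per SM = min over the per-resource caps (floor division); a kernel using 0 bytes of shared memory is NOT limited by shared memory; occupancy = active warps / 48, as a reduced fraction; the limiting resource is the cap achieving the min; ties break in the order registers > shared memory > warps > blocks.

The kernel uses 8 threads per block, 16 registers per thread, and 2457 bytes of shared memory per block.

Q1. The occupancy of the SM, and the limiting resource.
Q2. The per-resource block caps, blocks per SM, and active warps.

Answer: occupancy 1/6, limited by blocks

registers: 128 blocks
shared memory: 40 blocks
warps: 48 blocks
blocks: 8 blocks

Answer: 8 blocks, 8 active warps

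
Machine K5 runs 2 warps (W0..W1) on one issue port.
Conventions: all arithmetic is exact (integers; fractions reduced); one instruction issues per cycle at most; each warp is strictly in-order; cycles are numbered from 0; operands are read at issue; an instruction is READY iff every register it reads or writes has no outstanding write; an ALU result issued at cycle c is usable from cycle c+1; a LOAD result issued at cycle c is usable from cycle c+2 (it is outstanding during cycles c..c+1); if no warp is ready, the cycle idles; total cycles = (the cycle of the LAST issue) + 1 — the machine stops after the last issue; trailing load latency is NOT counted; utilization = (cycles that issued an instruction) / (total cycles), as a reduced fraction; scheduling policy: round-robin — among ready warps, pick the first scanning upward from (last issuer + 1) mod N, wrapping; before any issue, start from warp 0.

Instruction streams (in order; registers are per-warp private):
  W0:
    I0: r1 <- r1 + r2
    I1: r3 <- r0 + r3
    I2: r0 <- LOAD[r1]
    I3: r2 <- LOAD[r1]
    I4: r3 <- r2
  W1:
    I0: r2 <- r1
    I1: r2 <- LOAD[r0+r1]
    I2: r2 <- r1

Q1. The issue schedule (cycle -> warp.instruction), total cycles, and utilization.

cycle 0: W0.I0
cycle 1: W1.I0
cycle 2: W0.I1
cycle 3: W1.I1
cycle 4: W0.I2
cycle 5: W1.I2
cycle 6: W0.I3
cycle 7: idle
cycle 8: W0.I4

Answer: 9 cycles, utilization 8/9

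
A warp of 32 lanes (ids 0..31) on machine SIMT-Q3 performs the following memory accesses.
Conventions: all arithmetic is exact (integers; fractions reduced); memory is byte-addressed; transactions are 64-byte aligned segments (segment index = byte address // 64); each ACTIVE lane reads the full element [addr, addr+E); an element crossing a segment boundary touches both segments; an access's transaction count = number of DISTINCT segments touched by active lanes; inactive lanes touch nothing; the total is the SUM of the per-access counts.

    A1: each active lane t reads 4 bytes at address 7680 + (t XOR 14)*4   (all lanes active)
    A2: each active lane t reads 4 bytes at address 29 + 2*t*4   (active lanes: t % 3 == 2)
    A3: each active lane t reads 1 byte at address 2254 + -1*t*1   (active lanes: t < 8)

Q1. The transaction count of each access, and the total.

A1: 2 transactions
A2: 5 transactions
A3: 1 transaction

Answer: 2,5,1; total 8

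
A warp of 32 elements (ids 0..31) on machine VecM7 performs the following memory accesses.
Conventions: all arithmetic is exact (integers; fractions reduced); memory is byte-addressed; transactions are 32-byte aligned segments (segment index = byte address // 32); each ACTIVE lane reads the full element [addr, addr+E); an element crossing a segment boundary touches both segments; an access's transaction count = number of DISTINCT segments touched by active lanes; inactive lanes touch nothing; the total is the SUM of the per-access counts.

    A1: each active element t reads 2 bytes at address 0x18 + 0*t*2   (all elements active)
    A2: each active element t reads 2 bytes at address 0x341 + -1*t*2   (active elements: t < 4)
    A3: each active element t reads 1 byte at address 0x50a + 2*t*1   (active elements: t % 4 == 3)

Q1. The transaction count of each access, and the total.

A1: 1 transaction
A2: 2 transactions
A3: 3 transactions

Answer: 1,2,3; total 6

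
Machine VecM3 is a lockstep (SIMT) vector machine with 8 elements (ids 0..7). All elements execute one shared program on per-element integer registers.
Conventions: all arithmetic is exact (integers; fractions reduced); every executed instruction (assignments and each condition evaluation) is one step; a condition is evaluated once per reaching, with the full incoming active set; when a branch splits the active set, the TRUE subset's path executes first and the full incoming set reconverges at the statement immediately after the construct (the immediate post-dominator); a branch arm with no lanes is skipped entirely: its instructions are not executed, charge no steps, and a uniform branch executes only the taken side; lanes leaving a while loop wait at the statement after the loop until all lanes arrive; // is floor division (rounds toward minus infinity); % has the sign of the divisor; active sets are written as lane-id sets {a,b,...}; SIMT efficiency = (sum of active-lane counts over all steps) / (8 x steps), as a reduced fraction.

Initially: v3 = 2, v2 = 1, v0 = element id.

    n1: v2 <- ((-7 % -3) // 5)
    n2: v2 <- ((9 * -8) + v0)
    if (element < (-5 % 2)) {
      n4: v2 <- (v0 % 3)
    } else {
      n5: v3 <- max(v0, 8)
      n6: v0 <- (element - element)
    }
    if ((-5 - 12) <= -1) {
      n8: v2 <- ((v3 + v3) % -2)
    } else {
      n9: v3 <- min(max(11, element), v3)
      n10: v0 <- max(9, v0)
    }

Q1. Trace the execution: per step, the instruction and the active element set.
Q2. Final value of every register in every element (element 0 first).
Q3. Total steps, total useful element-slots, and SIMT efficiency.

step 0: v2 <- ((-7 % -3) // 5)       {0,1,2,3,4,5,6,7}
step 1: v2 <- ((9 * -8) + v0)        {0,1,2,3,4,5,6,7}
step 2: eval (element < (-5 % 2))    {0,1,2,3,4,5,6,7}
step 3: v2 <- (v0 % 3)               {0}
step 4: v3 <- max(v0, 8)             {1,2,3,4,5,6,7}
step 5: v0 <- (element - element)    {1,2,3,4,5,6,7}
step 6: eval ((-5 - 12) <= -1)       {0,1,2,3,4,5,6,7}
step 7: v2 <- ((v3 + v3) % -2)       {0,1,2,3,4,5,6,7}

Answer: 8 steps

v3: 2,8,8,8,8,8,8,8
v2: 0,0,0,0,0,0,0,0
v0: 0,0,0,0,0,0,0,0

steps = 8; useful = 55; efficiency = 55/64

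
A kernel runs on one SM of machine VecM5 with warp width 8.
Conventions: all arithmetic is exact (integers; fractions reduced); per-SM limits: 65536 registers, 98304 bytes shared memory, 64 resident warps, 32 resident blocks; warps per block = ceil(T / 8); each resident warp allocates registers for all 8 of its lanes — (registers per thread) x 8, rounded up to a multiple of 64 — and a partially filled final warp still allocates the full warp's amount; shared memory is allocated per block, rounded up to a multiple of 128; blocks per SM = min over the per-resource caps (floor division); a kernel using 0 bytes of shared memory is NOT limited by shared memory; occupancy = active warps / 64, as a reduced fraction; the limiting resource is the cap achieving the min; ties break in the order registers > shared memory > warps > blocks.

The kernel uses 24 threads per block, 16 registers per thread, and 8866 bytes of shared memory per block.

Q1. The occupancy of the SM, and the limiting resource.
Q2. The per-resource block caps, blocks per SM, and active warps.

Answer: occupancy 15/32, limited by shared memory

registers: 170 blocks
shared memory: 10 blocks
warps: 21 blocks
blocks: 32 blocks

Answer: 10 blocks, 30 active warps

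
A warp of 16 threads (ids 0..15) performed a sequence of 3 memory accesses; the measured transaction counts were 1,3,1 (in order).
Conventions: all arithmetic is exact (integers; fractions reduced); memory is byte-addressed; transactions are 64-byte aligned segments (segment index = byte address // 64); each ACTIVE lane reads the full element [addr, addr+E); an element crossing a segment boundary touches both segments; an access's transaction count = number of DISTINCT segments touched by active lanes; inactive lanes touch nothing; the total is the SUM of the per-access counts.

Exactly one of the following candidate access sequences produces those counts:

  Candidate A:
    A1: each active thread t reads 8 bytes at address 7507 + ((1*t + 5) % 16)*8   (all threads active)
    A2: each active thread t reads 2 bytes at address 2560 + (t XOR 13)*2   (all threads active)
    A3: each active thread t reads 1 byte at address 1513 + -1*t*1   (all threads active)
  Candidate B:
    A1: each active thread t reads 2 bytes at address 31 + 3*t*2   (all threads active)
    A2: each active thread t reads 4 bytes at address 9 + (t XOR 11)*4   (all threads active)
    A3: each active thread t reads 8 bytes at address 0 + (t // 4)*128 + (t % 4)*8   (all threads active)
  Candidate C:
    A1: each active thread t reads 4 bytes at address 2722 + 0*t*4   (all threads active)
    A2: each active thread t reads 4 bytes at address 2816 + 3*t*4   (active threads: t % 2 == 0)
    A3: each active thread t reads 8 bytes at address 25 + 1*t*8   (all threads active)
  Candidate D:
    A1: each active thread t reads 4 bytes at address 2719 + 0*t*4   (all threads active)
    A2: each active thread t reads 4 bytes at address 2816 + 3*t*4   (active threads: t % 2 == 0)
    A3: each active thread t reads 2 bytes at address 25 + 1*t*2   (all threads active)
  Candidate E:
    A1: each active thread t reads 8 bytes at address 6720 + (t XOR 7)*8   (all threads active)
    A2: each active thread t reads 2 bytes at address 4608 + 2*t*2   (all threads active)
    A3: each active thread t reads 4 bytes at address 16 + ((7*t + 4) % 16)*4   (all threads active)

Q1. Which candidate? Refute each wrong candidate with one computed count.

A: A1 gives 3 transactions, not 1
B: A1 gives 2 transactions, not 1
C: A3 gives 3 transactions, not 1
E: A1 gives 2 transactions, not 1
D: all counts match (1,3,1)

Answer: D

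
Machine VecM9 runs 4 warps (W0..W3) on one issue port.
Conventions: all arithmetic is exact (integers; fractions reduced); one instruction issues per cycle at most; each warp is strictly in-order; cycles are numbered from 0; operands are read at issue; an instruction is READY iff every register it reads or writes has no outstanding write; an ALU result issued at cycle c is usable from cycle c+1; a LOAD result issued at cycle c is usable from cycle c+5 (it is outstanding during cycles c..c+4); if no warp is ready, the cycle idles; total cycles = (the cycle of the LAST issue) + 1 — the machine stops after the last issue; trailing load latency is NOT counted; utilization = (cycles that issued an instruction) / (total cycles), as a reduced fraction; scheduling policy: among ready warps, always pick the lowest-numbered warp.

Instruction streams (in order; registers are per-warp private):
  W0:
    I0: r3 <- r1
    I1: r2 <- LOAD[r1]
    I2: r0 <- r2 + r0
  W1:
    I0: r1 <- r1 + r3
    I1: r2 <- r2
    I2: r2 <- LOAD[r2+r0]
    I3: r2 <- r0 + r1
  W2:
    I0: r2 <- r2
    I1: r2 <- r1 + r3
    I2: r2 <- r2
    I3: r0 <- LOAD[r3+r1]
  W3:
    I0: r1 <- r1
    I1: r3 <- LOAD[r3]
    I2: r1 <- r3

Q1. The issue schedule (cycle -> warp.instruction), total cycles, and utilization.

cycle 0: W0.I0
cycle 1: W0.I1
cycle 2: W1.I0
cycle 3: W1.I1
cycle 4: W1.I2
cycle 5: W2.I0
cycle 6: W0.I2
cycle 7: W2.I1
cycle 8: W2.I2
cycle 9: W1.I3
cycle 10: W2.I3
cycle 11: W3.I0
cycle 12: W3.I1
cycle 13: idle
cycle 14: idle
cycle 15: idle
cycle 16: idle
cycle 17: W3.I2

Answer: 18 cycles, utilization 7/9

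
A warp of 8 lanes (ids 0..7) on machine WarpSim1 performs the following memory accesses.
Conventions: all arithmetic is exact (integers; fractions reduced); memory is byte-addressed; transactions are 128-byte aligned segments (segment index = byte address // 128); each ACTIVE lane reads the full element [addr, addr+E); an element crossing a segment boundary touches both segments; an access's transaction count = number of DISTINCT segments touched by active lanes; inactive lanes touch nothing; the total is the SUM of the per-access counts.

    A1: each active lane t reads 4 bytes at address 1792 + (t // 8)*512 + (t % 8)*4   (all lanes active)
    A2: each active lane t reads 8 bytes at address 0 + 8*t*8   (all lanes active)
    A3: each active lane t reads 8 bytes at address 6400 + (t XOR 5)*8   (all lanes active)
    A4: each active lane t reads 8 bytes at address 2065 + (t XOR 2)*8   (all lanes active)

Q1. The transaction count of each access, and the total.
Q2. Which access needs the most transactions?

A1: 1 transaction
A2: 4 transactions
A3: 1 transaction
A4: 1 transaction

Answer: 1,4,1,1; total 7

Answer: A2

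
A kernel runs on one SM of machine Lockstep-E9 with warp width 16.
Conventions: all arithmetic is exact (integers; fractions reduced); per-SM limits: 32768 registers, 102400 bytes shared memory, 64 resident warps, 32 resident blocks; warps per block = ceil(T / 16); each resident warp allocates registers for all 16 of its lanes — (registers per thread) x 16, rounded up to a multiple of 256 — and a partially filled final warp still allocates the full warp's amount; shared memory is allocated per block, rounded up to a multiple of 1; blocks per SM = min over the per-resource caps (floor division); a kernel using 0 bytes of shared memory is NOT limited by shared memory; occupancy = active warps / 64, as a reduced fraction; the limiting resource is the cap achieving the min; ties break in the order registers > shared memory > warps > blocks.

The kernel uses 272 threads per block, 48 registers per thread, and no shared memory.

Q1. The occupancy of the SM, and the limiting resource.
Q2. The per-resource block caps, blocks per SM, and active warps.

Answer: occupancy 17/32, limited by registers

registers: 2 blocks
shared memory: no limit (kernel uses none)
warps: 3 blocks
blocks: 32 blocks

Answer: 2 blocks, 34 active warps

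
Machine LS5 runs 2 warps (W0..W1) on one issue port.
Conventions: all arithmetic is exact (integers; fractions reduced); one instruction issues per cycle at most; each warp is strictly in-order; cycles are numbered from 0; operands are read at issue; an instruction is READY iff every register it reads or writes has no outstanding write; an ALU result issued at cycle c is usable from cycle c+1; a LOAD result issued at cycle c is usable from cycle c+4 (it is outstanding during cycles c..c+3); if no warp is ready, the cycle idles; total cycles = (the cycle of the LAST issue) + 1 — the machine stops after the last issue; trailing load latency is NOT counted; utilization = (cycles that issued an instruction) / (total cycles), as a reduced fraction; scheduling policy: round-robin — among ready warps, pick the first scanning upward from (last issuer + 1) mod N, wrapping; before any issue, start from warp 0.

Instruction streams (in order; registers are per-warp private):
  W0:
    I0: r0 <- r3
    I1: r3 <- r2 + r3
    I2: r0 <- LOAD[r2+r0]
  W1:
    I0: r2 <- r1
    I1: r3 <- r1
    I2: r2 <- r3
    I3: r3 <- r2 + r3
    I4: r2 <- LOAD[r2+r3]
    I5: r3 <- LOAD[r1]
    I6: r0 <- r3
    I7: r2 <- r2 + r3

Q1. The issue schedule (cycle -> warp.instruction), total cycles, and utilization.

cycle 0: W0.I0
cycle 1: W1.I0
cycle 2: W0.I1
cycle 3: W1.I1
cycle 4: W0.I2
cycle 5: W1.I2
cycle 6: W1.I3
cycle 7: W1.I4
cycle 8: W1.I5
cycle 9: idle
cycle 10: idle
cycle 11: idle
cycle 12: W1.I6
cycle 13: W1.I7

Answer: 14 cycles, utilization 11/14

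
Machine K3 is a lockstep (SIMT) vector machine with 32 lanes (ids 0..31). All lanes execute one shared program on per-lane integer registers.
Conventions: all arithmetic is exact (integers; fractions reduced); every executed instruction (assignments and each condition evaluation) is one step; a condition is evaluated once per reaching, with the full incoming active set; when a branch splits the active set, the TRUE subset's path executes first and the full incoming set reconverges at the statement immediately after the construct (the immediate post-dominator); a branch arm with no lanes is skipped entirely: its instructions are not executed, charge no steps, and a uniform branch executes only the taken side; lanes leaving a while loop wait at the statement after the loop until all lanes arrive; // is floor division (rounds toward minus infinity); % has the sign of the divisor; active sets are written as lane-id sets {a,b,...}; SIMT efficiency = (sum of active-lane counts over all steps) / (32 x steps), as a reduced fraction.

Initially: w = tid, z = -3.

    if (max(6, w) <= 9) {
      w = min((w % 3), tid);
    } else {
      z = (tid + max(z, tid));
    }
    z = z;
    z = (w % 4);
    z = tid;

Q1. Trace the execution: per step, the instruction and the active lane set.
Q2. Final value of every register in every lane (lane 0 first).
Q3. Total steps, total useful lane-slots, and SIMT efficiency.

step 0: eval (max(6, w) <= 9)        {0,1,2,3,4,5,6,7,8,9,10,11,12,13,14,15,16,17,18,19,20,21,22,23,24,25,26,27,28,29,30,31}
step 1: w <- min((w % 3), tid)       {0,1,2,3,4,5,6,7,8,9}
step 2: z <- (tid + max(z, tid))     {10,11,12,13,14,15,16,17,18,19,20,21,22,23,24,25,26,27,28,29,30,31}
step 3: z <- z                       {0,1,2,3,4,5,6,7,8,9,10,11,12,13,14,15,16,17,18,19,20,21,22,23,24,25,26,27,28,29,30,31}
step 4: z <- (w % 4)                 {0,1,2,3,4,5,6,7,8,9,10,11,12,13,14,15,16,17,18,19,20,21,22,23,24,25,26,27,28,29,30,31}
step 5: z <- tid                     {0,1,2,3,4,5,6,7,8,9,10,11,12,13,14,15,16,17,18,19,20,21,22,23,24,25,26,27,28,29,30,31}

Answer: 6 steps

w: 0,1,2,0,1,2,0,1,2,0,10,11,12,13,14,15,16,17,18,19,20,21,22,23,24,25,26,27,28,29,30,31
z: 0,1,2,3,4,5,6,7,8,9,10,11,12,13,14,15,16,17,18,19,20,21,22,23,24,25,26,27,28,29,30,31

steps = 6; useful = 160; efficiency = 160/192 = 5/6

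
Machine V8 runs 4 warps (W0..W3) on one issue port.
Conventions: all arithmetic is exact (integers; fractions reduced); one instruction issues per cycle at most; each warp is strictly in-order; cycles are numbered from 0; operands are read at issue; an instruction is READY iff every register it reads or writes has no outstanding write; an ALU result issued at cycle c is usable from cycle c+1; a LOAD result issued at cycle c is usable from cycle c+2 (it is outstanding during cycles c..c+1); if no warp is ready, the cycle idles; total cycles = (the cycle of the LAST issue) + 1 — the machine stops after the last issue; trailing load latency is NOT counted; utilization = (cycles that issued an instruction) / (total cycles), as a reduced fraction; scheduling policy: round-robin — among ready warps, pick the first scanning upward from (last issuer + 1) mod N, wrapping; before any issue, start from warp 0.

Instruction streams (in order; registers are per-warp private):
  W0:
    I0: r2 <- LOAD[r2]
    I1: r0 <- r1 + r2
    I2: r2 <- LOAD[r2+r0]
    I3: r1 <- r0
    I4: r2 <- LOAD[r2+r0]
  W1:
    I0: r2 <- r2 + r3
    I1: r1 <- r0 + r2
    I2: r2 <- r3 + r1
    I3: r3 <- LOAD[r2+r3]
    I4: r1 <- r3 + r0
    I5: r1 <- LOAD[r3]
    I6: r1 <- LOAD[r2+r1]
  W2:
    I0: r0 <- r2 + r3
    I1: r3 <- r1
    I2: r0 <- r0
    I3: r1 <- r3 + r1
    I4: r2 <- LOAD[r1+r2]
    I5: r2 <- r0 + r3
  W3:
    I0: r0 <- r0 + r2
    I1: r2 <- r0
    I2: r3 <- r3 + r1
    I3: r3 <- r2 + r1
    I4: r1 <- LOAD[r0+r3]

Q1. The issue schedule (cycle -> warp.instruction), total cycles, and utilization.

cycle 0: W0.I0
cycle 1: W1.I0
cycle 2: W2.I0
cycle 3: W3.I0
cycle 4: W0.I1
cycle 5: W1.I1
cycle 6: W2.I1
cycle 7: W3.I1
cycle 8: W0.I2
cycle 9: W1.I2
cycle 10: W2.I2
cycle 11: W3.I2
cycle 12: W0.I3
cycle 13: W1.I3
cycle 14: W2.I3
cycle 15: W3.I3
cycle 16: W0.I4
cycle 17: W1.I4
cycle 18: W2.I4
cycle 19: W3.I4
cycle 20: W1.I5
cycle 21: W2.I5
cycle 22: W1.I6

Answer: 23 cycles, utilization 1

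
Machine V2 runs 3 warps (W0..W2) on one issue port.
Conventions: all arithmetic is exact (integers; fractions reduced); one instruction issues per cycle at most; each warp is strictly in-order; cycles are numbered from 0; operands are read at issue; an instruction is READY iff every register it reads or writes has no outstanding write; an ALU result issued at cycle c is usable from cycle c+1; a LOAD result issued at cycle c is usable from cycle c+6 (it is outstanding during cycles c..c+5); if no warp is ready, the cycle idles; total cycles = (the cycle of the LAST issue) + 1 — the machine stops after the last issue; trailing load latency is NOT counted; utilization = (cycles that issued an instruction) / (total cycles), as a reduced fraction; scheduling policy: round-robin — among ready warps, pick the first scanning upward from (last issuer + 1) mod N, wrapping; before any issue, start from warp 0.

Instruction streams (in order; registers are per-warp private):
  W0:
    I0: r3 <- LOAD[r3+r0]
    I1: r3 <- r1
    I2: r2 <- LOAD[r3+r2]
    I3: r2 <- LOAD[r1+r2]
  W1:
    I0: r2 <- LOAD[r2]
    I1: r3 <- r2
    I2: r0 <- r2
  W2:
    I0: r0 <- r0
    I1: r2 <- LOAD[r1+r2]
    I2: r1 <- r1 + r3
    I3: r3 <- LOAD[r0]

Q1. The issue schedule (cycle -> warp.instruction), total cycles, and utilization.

cycle 0: W0.I0
cycle 1: W1.I0
cycle 2: W2.I0
cycle 3: W2.I1
cycle 4: W2.I2
cycle 5: W2.I3
cycle 6: W0.I1
cycle 7: W1.I1
cycle 8: W0.I2
cycle 9: W1.I2
cycle 10: idle
cycle 11: idle
cycle 12: idle
cycle 13: idle
cycle 14: W0.I3

Answer: 15 cycles, utilization 11/15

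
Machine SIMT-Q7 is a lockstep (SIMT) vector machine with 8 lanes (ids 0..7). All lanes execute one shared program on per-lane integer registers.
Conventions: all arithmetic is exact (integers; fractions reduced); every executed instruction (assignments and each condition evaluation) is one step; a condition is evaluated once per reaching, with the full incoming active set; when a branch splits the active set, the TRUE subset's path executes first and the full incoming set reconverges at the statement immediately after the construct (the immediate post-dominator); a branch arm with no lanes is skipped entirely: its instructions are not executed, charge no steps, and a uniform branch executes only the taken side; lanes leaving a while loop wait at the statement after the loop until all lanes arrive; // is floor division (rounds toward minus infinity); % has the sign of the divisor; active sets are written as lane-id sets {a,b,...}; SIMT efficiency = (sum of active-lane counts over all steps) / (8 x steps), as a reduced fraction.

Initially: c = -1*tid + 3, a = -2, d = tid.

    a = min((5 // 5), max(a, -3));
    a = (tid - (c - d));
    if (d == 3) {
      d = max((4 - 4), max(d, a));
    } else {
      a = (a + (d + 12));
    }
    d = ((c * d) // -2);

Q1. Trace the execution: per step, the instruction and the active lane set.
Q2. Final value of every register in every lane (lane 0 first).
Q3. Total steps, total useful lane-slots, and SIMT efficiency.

step 0: a <- min((5 // 5), max(a, -3)) {0,1,2,3,4,5,6,7}
step 1: a <- (tid - (c - d))         {0,1,2,3,4,5,6,7}
step 2: eval (d == 3)                {0,1,2,3,4,5,6,7}
step 3: d <- max((4 - 4), max(d, a)) {3}
step 4: a <- (a + (d + 12))          {0,1,2,4,5,6,7}
step 5: d <- ((c * d) // -2)         {0,1,2,3,4,5,6,7}

Answer: 6 steps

c: 3,2,1,0,-1,-2,-3,-4
a: 9,13,17,6,25,29,33,37
d: 0,-1,-1,0,2,5,9,14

steps = 6; useful = 40; efficiency = 40/48 = 5/6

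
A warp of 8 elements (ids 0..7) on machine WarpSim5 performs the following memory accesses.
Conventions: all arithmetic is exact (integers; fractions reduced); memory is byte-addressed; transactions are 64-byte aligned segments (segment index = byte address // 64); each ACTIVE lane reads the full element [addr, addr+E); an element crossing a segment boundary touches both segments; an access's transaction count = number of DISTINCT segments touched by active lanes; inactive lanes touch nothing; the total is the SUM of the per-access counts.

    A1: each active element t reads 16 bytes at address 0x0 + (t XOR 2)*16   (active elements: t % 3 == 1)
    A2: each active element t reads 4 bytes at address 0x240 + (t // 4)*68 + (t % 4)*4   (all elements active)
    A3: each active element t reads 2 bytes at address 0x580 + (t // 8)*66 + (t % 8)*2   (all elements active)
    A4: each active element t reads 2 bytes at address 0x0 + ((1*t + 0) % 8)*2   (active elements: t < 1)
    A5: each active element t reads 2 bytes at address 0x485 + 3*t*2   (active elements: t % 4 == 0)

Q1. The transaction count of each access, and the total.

A1: 2 transactions
A2: 2 transactions
A3: 1 transaction
A4: 1 transaction
A5: 1 transaction

Answer: 2,2,1,1,1; total 7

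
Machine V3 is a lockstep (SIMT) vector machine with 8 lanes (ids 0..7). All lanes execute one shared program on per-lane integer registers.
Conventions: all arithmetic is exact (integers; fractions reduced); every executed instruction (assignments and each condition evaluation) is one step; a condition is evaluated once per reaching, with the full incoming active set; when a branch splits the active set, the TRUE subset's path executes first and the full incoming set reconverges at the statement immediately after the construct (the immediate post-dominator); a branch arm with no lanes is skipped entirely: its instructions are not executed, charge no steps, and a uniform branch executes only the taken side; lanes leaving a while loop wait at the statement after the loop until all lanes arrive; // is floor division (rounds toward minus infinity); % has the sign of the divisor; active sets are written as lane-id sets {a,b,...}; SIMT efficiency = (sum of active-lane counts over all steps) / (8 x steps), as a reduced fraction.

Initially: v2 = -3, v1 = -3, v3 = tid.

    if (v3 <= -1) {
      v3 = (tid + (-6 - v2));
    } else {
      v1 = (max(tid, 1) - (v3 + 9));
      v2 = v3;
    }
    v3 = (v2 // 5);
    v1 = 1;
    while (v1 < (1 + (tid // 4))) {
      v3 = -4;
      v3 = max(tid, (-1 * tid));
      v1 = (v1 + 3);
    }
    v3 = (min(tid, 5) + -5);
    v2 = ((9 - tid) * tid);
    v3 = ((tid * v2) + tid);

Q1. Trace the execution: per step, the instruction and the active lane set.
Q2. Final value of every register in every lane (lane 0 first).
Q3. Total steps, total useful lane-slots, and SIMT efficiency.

step 0: eval (v3 <= -1)              {0,1,2,3,4,5,6,7}
step 1: v1 <- (max(tid, 1) - (v3 + 9)) {0,1,2,3,4,5,6,7}
step 2: v2 <- v3                     {0,1,2,3,4,5,6,7}
step 3: v3 <- (v2 // 5)              {0,1,2,3,4,5,6,7}
step 4: v1 <- 1                      {0,1,2,3,4,5,6,7}
step 5: eval (v1 < (1 + (tid // 4))) {0,1,2,3,4,5,6,7}
step 6: v3 <- -4                     {4,5,6,7}
step 7: v3 <- max(tid, (-1 * tid))   {4,5,6,7}
step 8: v1 <- (v1 + 3)               {4,5,6,7}
step 9: eval (v1 < (1 + (tid // 4))) {4,5,6,7}
step 10: v3 <- (min(tid, 5) + -5)     {0,1,2,3,4,5,6,7}
step 11: v2 <- ((9 - tid) * tid)      {0,1,2,3,4,5,6,7}
step 12: v3 <- ((tid * v2) + tid)     {0,1,2,3,4,5,6,7}

Answer: 13 steps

v2: 0,8,14,18,20,20,18,14
v1: 1,1,1,1,4,4,4,4
v3: 0,9,30,57,84,105,114,105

steps = 13; useful = 88; efficiency = 88/104 = 11/13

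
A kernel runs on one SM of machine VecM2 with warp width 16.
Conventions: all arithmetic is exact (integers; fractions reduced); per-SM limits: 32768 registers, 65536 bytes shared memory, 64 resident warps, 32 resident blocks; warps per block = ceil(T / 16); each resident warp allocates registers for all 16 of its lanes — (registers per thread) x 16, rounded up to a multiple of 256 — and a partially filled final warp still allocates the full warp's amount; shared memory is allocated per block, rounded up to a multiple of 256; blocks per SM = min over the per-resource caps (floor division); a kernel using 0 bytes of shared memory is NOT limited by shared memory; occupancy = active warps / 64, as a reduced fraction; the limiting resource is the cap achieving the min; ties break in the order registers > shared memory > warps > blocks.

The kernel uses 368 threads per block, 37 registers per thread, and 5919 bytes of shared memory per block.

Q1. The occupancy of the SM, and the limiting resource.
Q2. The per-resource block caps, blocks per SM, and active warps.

Answer: occupancy 23/64, limited by registers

registers: 1 block
shared memory: 10 blocks
warps: 2 blocks
blocks: 32 blocks

Answer: 1 block, 23 active warps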